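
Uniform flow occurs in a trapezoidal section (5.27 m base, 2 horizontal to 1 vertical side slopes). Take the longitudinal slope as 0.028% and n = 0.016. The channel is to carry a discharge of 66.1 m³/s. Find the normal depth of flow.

Manning's equation rearranged: A R^(2/3) = nQ / (1·√S) = 0.016 × 66.1 / (√0.00028) = 63.2.
Try y = 4.04 m: A R^(2/3) = 94.28 — too large.
Try y = 2.43 m: A R^(2/3) = 32.62 — too small.
Try y = 3.35 m: A R^(2/3) = 63.23 — ≈ 63.2.

y_n = 3.35 m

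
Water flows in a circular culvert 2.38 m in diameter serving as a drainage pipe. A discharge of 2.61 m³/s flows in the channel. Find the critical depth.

At critical depth, Q² T / (g A³) = 1, i.e. A³/T = Q²/g = 2.61²/9.81 = 0.6944.
Trying y = 0.811 m: A³/T = 1.061 — too large.
Trying y = 0.528 m: A³/T = 0.2003 — too small.
Trying y = 0.727 m: A³/T = 0.6954 — ≈ 0.6944.

y_c = 0.727 m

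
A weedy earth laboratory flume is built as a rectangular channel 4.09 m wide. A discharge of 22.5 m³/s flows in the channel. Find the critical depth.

y_c = 1.46 m

For a rectangular channel, critical depth y_c = (q²/g)^(1/3) where q = Q/b = 22.5/4.09 = 5.501 m²/s.
So y_c = (5.501²/9.81)^(1/3) = 1.46 m.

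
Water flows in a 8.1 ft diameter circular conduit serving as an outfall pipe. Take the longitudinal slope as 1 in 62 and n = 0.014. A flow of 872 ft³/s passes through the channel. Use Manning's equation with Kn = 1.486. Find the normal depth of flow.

Manning's equation rearranged: A R^(2/3) = nQ / (1.486·√S) = 0.014 × 872 / (1.486 × √0.01613) = 64.69.
Try y = 6.74 ft: A R^(2/3) = 83.57 — too large.
Try y = 5.4 ft: A R^(2/3) = 64.65 — ≈ 64.69.

y_n = 5.4 ft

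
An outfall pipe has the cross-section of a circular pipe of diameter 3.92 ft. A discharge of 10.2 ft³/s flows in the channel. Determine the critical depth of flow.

At critical depth, Q² T / (g A³) = 1, i.e. A³/T = Q²/g = 10.2²/32.2 = 3.231.
Trying y = 1.14 ft: A³/T = 6.967 — high.
Trying y = 0.936 ft: A³/T = 3.235 — ≈ 3.231.

y_c = 0.936 ft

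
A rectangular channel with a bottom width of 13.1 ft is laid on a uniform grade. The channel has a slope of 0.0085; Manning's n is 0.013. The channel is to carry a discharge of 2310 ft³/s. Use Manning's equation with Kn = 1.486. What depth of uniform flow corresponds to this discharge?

y_n = 7.32 ft

Manning's equation rearranged: A R^(2/3) = nQ / (1.486·√S) = 0.013 × 2310 / (1.486 × √0.0085) = 219.2.
Try y = 5.19 ft: A R^(2/3) = 138.1 — short.
Try y = 7.32 ft: A R^(2/3) = 219.2 — ≈ 219.2.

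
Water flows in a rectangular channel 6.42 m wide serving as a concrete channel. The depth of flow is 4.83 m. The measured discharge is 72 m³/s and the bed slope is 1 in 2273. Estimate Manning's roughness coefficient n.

Flow area A = b·y = 6.42 × 4.83 = 31.01 m². Wetted perimeter P = b + 2y = 6.42 + 2×4.83 = 16.08 m.
Hydraulic radius R = A/P = 31.01/16.08 = 1.928 m.
Rearranging Manning's equation: n = (1/Q) A R^(2/3) S^(1/2) = (1/72) × 31.01 × 1.928^(2/3) × √0.0004399 = 0.014.

n = 0.014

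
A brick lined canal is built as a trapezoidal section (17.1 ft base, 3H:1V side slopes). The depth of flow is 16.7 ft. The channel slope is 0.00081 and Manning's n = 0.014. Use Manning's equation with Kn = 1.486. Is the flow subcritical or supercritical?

subcritical

With bottom width b = 17.1 ft and side slope z = 3: A = (b + zy)y = (17.1 + 3×16.7)×16.7 = 1122 ft²; P = b + 2y√(1+z²) = 17.1 + 2×16.7×3.162 = 122.7 ft.
Hydraulic radius R = A/P = 1122/122.7 = 9.145 ft.
V = (1.486/n) R^(2/3) √S = (1.486/0.014) × 9.145^(2/3) × √0.00081 = 13.21 ft/s. Hydraulic depth D_h = A/T = 1122/117.3 = 9.567 ft.
Froude number Fr = V/√(g·D_h) = 13.21/√(32.2×9.567) = 0.753, which is less than 1, so the flow is subcritical.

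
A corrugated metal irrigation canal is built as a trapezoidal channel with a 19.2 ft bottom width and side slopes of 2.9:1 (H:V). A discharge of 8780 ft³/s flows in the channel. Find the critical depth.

At critical depth, Q² T / (g A³) = 1, i.e. A³/T = Q²/g = 8780²/32.2 = 2394000.
At y = 10.1 ft: A³/T = 1510000 — low.
At y = 13.3 ft: A³/T = 4708000 — high.
At y = 11.3 ft: A³/T = 2390000 — matches.

y_c = 11.3 ft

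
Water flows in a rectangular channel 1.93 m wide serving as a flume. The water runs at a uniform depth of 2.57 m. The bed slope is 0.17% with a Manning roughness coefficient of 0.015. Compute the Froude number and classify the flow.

subcritical

Flow area A = b·y = 1.93 × 2.57 = 4.96 m². Wetted perimeter P = b + 2y = 1.93 + 2×2.57 = 7.07 m.
Hydraulic radius R = A/P = 4.96/7.07 = 0.7016 m.
V = (1/n) R^(2/3) √S = (1/0.015) × 0.7016^(2/3) × √0.0017 = 2.17 m/s. Hydraulic depth D_h = A/T = 4.96/1.93 = 2.57 m.
Froude number Fr = V/√(g·D_h) = 2.17/√(9.81×2.57) = 0.432, which is less than 1, so the flow is subcritical.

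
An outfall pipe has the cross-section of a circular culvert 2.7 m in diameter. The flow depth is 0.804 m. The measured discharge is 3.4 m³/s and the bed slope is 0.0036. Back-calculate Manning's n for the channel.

For a circular section of diameter D = 2.7 m at depth y = 0.804 m, the central angle is θ = 2 arccos(1 − 2y/D) = 2.309 rad. Then A = (D²/8)(θ − sin θ) = 1.43 m² and P = Dθ/2 = 3.117 m.
Hydraulic radius R = A/P = 1.43/3.117 = 0.4587 m.
Rearranging Manning's equation: n = (1/Q) A R^(2/3) S^(1/2) = (1/3.4) × 1.43 × 0.4587^(2/3) × √0.0036 = 0.015.

n = 0.015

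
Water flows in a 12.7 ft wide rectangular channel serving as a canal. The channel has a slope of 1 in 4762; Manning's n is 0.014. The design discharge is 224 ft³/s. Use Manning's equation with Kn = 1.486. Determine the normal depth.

Manning's equation rearranged: A R^(2/3) = nQ / (1.486·√S) = 0.014 × 224 / (1.486 × √0.00021) = 145.6.
Trying y = 6.31 ft: A R^(2/3) = 172.7 — high.
Trying y = 4.57 ft: A R^(2/3) = 111.4 — low.
Trying y = 5.56 ft: A R^(2/3) = 145.7 — matches.

y_n = 5.56 ft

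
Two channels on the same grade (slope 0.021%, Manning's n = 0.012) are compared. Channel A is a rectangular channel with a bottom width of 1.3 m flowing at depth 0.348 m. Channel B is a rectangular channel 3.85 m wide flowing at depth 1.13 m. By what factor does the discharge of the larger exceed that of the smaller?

20.6

Channel A: Flow area A = b·y = 1.3 × 0.348 = 0.4524 m². Wetted perimeter P = b + 2y = 1.3 + 2×0.348 = 1.996 m. Hydraulic radius R = A/P = 0.4524/1.996 = 0.2267 m. Q_A = (1/0.012)·0.4524·0.2267^(2/3)·√0.00021 = 0.2031 m³/s.
Channel B: Flow area A = b·y = 3.85 × 1.13 = 4.35 m². Wetted perimeter P = b + 2y = 3.85 + 2×1.13 = 6.11 m. Hydraulic radius R = A/P = 4.35/6.11 = 0.712 m. Q_B = (1/0.012)·4.35·0.712^(2/3)·√0.00021 = 4.189 m³/s.
The larger discharge is 4.189 m³/s and the smaller is 0.2031 m³/s; the ratio is 20.6.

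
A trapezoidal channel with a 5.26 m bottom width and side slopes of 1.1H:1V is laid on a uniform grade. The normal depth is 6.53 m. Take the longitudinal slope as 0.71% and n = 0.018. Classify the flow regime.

With bottom width b = 5.26 m and side slope z = 1.1: A = (b + zy)y = (5.26 + 1.1×6.53)×6.53 = 81.25 m²; P = b + 2y√(1+z²) = 5.26 + 2×6.53×1.487 = 24.68 m.
Hydraulic radius R = A/P = 81.25/24.68 = 3.293 m.
V = (1/n) R^(2/3) √S = (1/0.018) × 3.293^(2/3) × √0.0071 = 10.36 m/s. Hydraulic depth D_h = A/T = 81.25/19.63 = 4.14 m.
Froude number Fr = V/√(g·D_h) = 10.36/√(9.81×4.14) = 1.63, which is greater than 1, so the flow is supercritical.

supercritical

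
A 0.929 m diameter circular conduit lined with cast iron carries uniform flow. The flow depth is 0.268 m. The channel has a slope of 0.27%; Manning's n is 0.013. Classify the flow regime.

For a circular section of diameter D = 0.929 m at depth y = 0.268 m, the central angle is θ = 2 arccos(1 − 2y/D) = 2.268 rad. Then A = (D²/8)(θ − sin θ) = 0.162 m² and P = Dθ/2 = 1.053 m.
Hydraulic radius R = A/P = 0.162/1.053 = 0.1537 m.
V = (1/n) R^(2/3) √S = (1/0.013) × 0.1537^(2/3) × √0.0027 = 1.147 m/s. Hydraulic depth D_h = A/T = 0.162/0.8418 = 0.1924 m.
Froude number Fr = V/√(g·D_h) = 1.147/√(9.81×0.1924) = 0.835, which is less than 1, so the flow is subcritical.

subcritical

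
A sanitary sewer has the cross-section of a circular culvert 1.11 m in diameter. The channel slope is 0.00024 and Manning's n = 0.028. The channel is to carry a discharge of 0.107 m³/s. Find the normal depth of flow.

y_n = 0.535 m

Manning's equation rearranged: A R^(2/3) = nQ / (1·√S) = 0.028 × 0.107 / (√0.00024) = 0.1934.
Trying y = 0.422 m: A R^(2/3) = 0.1263 — short.
Trying y = 0.679 m: A R^(2/3) = 0.2848 — over.
Trying y = 0.535 m: A R^(2/3) = 0.1933 — ≈ 0.1934.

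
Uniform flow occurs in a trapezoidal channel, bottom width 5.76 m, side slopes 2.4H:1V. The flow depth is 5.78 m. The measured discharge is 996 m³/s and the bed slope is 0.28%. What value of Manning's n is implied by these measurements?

With bottom width b = 5.76 m and side slope z = 2.4: A = (b + zy)y = (5.76 + 2.4×5.78)×5.78 = 113.5 m²; P = b + 2y√(1+z²) = 5.76 + 2×5.78×2.6 = 35.82 m.
Hydraulic radius R = A/P = 113.5/35.82 = 3.168 m.
Rearranging Manning's equation: n = (1/Q) A R^(2/3) S^(1/2) = (1/996) × 113.5 × 3.168^(2/3) × √0.0028 = 0.013.

n = 0.013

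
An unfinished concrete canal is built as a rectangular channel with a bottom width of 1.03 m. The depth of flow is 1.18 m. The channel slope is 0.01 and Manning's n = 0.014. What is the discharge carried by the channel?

Q = 4.38 m³/s

Flow area A = b·y = 1.03 × 1.18 = 1.215 m². Wetted perimeter P = b + 2y = 1.03 + 2×1.18 = 3.39 m.
Hydraulic radius R = A/P = 1.215/3.39 = 0.3585 m.
Manning's equation: Q = (1/n) A R^(2/3) S^(1/2) = (1/0.014) × 1.215 × 0.3585^(2/3) × 0.01^(1/2) = 4.38 m³/s.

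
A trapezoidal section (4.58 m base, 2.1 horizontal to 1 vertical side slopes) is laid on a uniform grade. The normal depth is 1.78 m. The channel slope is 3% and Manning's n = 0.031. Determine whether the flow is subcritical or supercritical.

With bottom width b = 4.58 m and side slope z = 2.1: A = (b + zy)y = (4.58 + 2.1×1.78)×1.78 = 14.81 m²; P = b + 2y√(1+z²) = 4.58 + 2×1.78×2.326 = 12.86 m.
Hydraulic radius R = A/P = 14.81/12.86 = 1.151 m.
V = (1/n) R^(2/3) √S = (1/0.031) × 1.151^(2/3) × √0.03 = 6.137 m/s. Hydraulic depth D_h = A/T = 14.81/12.06 = 1.228 m.
Froude number Fr = V/√(g·D_h) = 6.137/√(9.81×1.228) = 1.77, which is greater than 1, so the flow is supercritical.

supercritical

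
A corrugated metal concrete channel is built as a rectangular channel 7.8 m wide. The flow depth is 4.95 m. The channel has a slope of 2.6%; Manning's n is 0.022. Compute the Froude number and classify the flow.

supercritical

Flow area A = b·y = 7.8 × 4.95 = 38.61 m². Wetted perimeter P = b + 2y = 7.8 + 2×4.95 = 17.7 m.
Hydraulic radius R = A/P = 38.61/17.7 = 2.181 m.
V = (1/n) R^(2/3) √S = (1/0.022) × 2.181^(2/3) × √0.026 = 12.33 m/s. Hydraulic depth D_h = A/T = 38.61/7.8 = 4.95 m.
Froude number Fr = V/√(g·D_h) = 12.33/√(9.81×4.95) = 1.77, which is greater than 1, so the flow is supercritical.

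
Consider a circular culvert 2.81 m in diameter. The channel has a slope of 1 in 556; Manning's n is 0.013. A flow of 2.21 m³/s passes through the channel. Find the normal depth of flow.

Manning's equation rearranged: A R^(2/3) = nQ / (1·√S) = 0.013 × 2.21 / (√0.001799) = 0.6774.
Try y = 0.827 m: A R^(2/3) = 0.9247 — over.
Try y = 0.587 m: A R^(2/3) = 0.4686 — short.
Try y = 0.706 m: A R^(2/3) = 0.678 — ≈ 0.6774.

y_n = 0.706 m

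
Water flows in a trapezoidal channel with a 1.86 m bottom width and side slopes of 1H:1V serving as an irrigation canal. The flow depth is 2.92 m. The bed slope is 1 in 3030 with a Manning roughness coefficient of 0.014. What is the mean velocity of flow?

V = 1.61 m/s

With bottom width b = 1.86 m and side slope z = 1: A = (b + zy)y = (1.86 + 1×2.92)×2.92 = 13.96 m²; P = b + 2y√(1+z²) = 1.86 + 2×2.92×1.414 = 10.12 m.
Hydraulic radius R = A/P = 13.96/10.12 = 1.379 m.
From Manning's equation, V = (1/n) R^(2/3) S^(1/2) = (1/0.014) × 1.379^(2/3) × 0.00033^(1/2) = 1.61 m/s.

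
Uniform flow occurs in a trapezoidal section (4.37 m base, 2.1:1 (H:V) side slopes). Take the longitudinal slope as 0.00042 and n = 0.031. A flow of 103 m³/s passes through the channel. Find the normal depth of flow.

Manning's equation rearranged: A R^(2/3) = nQ / (1·√S) = 0.031 × 103 / (√0.00042) = 155.8.
At y = 6.04 m: A R^(2/3) = 222.4 — over.
At y = 4.48 m: A R^(2/3) = 112.1 — short.
At y = 5.18 m: A R^(2/3) = 156 — matches.

y_n = 5.18 m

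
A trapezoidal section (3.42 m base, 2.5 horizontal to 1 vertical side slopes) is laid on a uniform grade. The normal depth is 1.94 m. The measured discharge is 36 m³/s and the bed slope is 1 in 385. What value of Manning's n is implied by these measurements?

n = 0.025

With bottom width b = 3.42 m and side slope z = 2.5: A = (b + zy)y = (3.42 + 2.5×1.94)×1.94 = 16.04 m²; P = b + 2y√(1+z²) = 3.42 + 2×1.94×2.693 = 13.87 m.
Hydraulic radius R = A/P = 16.04/13.87 = 1.157 m.
Rearranging Manning's equation: n = (1/Q) A R^(2/3) S^(1/2) = (1/36) × 16.04 × 1.157^(2/3) × √0.002597 = 0.025.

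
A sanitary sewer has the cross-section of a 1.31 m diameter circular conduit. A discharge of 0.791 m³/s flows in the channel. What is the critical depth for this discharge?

y_c = 0.467 m

At critical depth, Q² T / (g A³) = 1, i.e. A³/T = Q²/g = 0.791²/9.81 = 0.06378.
At y = 0.363 m: A³/T = 0.02407 — short.
At y = 0.576 m: A³/T = 0.1429 — over.
At y = 0.467 m: A³/T = 0.06383 — ≈ 0.06378.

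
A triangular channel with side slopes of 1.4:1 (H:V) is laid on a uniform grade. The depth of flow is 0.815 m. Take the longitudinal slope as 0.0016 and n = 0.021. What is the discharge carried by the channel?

Q = 0.849 m³/s

For a triangular section with side slope z = 1.4: A = zy² = 1.4×0.815² = 0.9299 m²; P = 2y√(1+z²) = 2×0.815×1.72 = 2.804 m.
Hydraulic radius R = A/P = 0.9299/2.804 = 0.3316 m.
Manning's equation: Q = (1/n) A R^(2/3) S^(1/2) = (1/0.021) × 0.9299 × 0.3316^(2/3) × 0.0016^(1/2) = 0.849 m³/s.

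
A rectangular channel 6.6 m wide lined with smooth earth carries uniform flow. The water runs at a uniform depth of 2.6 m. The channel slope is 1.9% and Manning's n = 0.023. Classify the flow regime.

supercritical

Flow area A = b·y = 6.6 × 2.6 = 17.16 m². Wetted perimeter P = b + 2y = 6.6 + 2×2.6 = 11.8 m.
Hydraulic radius R = A/P = 17.16/11.8 = 1.454 m.
V = (1/n) R^(2/3) √S = (1/0.023) × 1.454^(2/3) × √0.019 = 7.693 m/s. Hydraulic depth D_h = A/T = 17.16/6.6 = 2.6 m.
Froude number Fr = V/√(g·D_h) = 7.693/√(9.81×2.6) = 1.52, which is greater than 1, so the flow is supercritical.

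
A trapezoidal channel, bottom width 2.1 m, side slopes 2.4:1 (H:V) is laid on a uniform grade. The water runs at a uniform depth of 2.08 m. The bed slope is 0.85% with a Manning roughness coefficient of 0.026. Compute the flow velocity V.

V = 3.87 m/s

With bottom width b = 2.1 m and side slope z = 2.4: A = (b + zy)y = (2.1 + 2.4×2.08)×2.08 = 14.75 m²; P = b + 2y√(1+z²) = 2.1 + 2×2.08×2.6 = 12.92 m.
Hydraulic radius R = A/P = 14.75/12.92 = 1.142 m.
From Manning's equation, V = (1/n) R^(2/3) S^(1/2) = (1/0.026) × 1.142^(2/3) × 0.0085^(1/2) = 3.87 m/s.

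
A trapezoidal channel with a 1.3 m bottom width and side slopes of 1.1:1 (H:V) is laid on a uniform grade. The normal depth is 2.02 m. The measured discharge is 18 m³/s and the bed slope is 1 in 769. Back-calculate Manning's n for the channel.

n = 0.014

With bottom width b = 1.3 m and side slope z = 1.1: A = (b + zy)y = (1.3 + 1.1×2.02)×2.02 = 7.114 m²; P = b + 2y√(1+z²) = 1.3 + 2×2.02×1.487 = 7.306 m.
Hydraulic radius R = A/P = 7.114/7.306 = 0.9738 m.
Rearranging Manning's equation: n = (1/Q) A R^(2/3) S^(1/2) = (1/18) × 7.114 × 0.9738^(2/3) × √0.0013 = 0.014.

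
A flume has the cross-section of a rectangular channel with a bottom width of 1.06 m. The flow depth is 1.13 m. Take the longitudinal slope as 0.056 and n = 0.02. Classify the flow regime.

Flow area A = b·y = 1.06 × 1.13 = 1.198 m². Wetted perimeter P = b + 2y = 1.06 + 2×1.13 = 3.32 m.
Hydraulic radius R = A/P = 1.198/3.32 = 0.3608 m.
V = (1/n) R^(2/3) √S = (1/0.02) × 0.3608^(2/3) × √0.056 = 5.996 m/s. Hydraulic depth D_h = A/T = 1.198/1.06 = 1.13 m.
Froude number Fr = V/√(g·D_h) = 5.996/√(9.81×1.13) = 1.8, which is greater than 1, so the flow is supercritical.

supercritical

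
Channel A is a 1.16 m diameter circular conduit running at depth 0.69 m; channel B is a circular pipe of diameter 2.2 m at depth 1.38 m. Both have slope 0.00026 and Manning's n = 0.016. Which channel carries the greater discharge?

Channel A: For a circular section of diameter D = 1.16 m at depth y = 0.69 m, the central angle is θ = 2 arccos(1 − 2y/D) = 3.523 rad. Then A = (D²/8)(θ − sin θ) = 0.6552 m² and P = Dθ/2 = 2.043 m. Hydraulic radius R = A/P = 0.6552/2.043 = 0.3207 m. Q_A = (1/0.016)·0.6552·0.3207^(2/3)·√0.00026 = 0.3094 m³/s.
Channel B: For a circular section of diameter D = 2.2 m at depth y = 1.38 m, the central angle is θ = 2 arccos(1 − 2y/D) = 3.656 rad. Then A = (D²/8)(θ − sin θ) = 2.51 m² and P = Dθ/2 = 4.022 m. Hydraulic radius R = A/P = 2.51/4.022 = 0.6241 m. Q_B = (1/0.016)·2.51·0.6241^(2/3)·√0.00026 = 1.847 m³/s.
Q_A = 0.3094 m³/s vs Q_B = 1.847 m³/s, so channel B carries more.

channel B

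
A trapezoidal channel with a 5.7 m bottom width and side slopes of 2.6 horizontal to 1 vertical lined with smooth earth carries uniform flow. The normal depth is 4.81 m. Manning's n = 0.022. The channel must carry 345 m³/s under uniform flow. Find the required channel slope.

S = 0.002

With bottom width b = 5.7 m and side slope z = 2.6: A = (b + zy)y = (5.7 + 2.6×4.81)×4.81 = 87.57 m²; P = b + 2y√(1+z²) = 5.7 + 2×4.81×2.786 = 32.5 m.
Hydraulic radius R = A/P = 87.57/32.5 = 2.695 m.
From Manning's equation, S = [nQ / (1 A R^(2/3))]² = [0.022 × 345 / (1 × 87.57 × 2.695^(2/3))]² = 0.002.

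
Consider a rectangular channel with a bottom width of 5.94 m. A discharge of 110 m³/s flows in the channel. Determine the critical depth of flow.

y_c = 3.27 m

For a rectangular channel, critical depth y_c = (q²/g)^(1/3) where q = Q/b = 110/5.94 = 18.52 m²/s.
So y_c = (18.52²/9.81)^(1/3) = 3.27 m.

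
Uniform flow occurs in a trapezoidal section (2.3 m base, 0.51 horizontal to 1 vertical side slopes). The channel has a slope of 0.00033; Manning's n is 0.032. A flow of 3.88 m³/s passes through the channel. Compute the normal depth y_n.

y_n = 2.05 m

Manning's equation rearranged: A R^(2/3) = nQ / (1·√S) = 0.032 × 3.88 / (√0.00033) = 6.835.
Trying y = 2.62 m: A R^(2/3) = 10.54 — too large.
Trying y = 1.58 m: A R^(2/3) = 4.366 — too small.
Trying y = 2.05 m: A R^(2/3) = 6.829 — matches.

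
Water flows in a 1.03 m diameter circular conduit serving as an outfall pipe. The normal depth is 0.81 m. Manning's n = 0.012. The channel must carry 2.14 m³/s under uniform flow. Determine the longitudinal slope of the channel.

S = 0.00628

For a circular section of diameter D = 1.03 m at depth y = 0.81 m, the central angle is θ = 2 arccos(1 − 2y/D) = 4.361 rad. Then A = (D²/8)(θ − sin θ) = 0.7029 m² and P = Dθ/2 = 2.246 m.
Hydraulic radius R = A/P = 0.7029/2.246 = 0.3129 m.
From Manning's equation, S = [nQ / (1 A R^(2/3))]² = [0.012 × 2.14 / (1 × 0.7029 × 0.3129^(2/3))]² = 0.00628.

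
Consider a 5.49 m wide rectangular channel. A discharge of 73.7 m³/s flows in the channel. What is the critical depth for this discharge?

y_c = 2.64 m

For a rectangular channel, critical depth y_c = (q²/g)^(1/3) where q = Q/b = 73.7/5.49 = 13.42 m²/s.
So y_c = (13.42²/9.81)^(1/3) = 2.64 m.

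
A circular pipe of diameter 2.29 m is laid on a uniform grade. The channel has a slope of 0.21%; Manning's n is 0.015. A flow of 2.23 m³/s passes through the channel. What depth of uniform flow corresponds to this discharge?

Manning's equation rearranged: A R^(2/3) = nQ / (1·√S) = 0.015 × 2.23 / (√0.0021) = 0.7299.
Try y = 0.986 m: A R^(2/3) = 1.093 — over.
Try y = 0.676 m: A R^(2/3) = 0.539 — short.
Try y = 0.792 m: A R^(2/3) = 0.7301 — close enough.

y_n = 0.792 m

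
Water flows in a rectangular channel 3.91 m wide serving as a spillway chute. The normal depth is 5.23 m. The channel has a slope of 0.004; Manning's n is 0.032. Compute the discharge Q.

Q = 51.1 m³/s

Flow area A = b·y = 3.91 × 5.23 = 20.45 m². Wetted perimeter P = b + 2y = 3.91 + 2×5.23 = 14.37 m.
Hydraulic radius R = A/P = 20.45/14.37 = 1.423 m.
Manning's equation: Q = (1/n) A R^(2/3) S^(1/2) = (1/0.032) × 20.45 × 1.423^(2/3) × 0.004^(1/2) = 51.1 m³/s.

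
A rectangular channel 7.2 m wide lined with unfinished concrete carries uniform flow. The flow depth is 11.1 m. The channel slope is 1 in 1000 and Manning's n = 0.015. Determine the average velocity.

V = 4.11 m/s

Flow area A = b·y = 7.2 × 11.1 = 79.92 m². Wetted perimeter P = b + 2y = 7.2 + 2×11.1 = 29.4 m.
Hydraulic radius R = A/P = 79.92/29.4 = 2.718 m.
From Manning's equation, V = (1/n) R^(2/3) S^(1/2) = (1/0.015) × 2.718^(2/3) × 0.001^(1/2) = 4.11 m/s.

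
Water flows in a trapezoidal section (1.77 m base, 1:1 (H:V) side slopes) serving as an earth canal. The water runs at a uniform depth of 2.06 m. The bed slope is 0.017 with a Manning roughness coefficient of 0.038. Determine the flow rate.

Q = 27.8 m³/s

With bottom width b = 1.77 m and side slope z = 1: A = (b + zy)y = (1.77 + 1×2.06)×2.06 = 7.89 m²; P = b + 2y√(1+z²) = 1.77 + 2×2.06×1.414 = 7.597 m.
Hydraulic radius R = A/P = 7.89/7.597 = 1.039 m.
Manning's equation: Q = (1/n) A R^(2/3) S^(1/2) = (1/0.038) × 7.89 × 1.039^(2/3) × 0.017^(1/2) = 27.8 m³/s.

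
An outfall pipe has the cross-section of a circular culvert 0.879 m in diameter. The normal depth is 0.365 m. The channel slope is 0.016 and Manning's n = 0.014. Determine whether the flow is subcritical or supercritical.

For a circular section of diameter D = 0.879 m at depth y = 0.365 m, the central angle is θ = 2 arccos(1 − 2y/D) = 2.801 rad. Then A = (D²/8)(θ − sin θ) = 0.2382 m² and P = Dθ/2 = 1.231 m.
Hydraulic radius R = A/P = 0.2382/1.231 = 0.1935 m.
V = (1/n) R^(2/3) √S = (1/0.014) × 0.1935^(2/3) × √0.016 = 3.023 m/s. Hydraulic depth D_h = A/T = 0.2382/0.8663 = 0.275 m.
Froude number Fr = V/√(g·D_h) = 3.023/√(9.81×0.275) = 1.84, which is greater than 1, so the flow is supercritical.

supercritical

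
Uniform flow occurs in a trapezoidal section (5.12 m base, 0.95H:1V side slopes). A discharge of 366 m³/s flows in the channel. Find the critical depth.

y_c = 5.71 m

At critical depth, Q² T / (g A³) = 1, i.e. A³/T = Q²/g = 366²/9.81 = 13660.
Try y = 4.06 m: A³/T = 3772 — short.
Try y = 5.71 m: A³/T = 13670 — matches.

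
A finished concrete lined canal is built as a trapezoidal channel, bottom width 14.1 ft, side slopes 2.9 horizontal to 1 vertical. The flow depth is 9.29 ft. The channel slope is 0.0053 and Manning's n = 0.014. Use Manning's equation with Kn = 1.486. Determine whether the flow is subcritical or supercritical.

supercritical

With bottom width b = 14.1 ft and side slope z = 2.9: A = (b + zy)y = (14.1 + 2.9×9.29)×9.29 = 381.3 ft²; P = b + 2y√(1+z²) = 14.1 + 2×9.29×3.068 = 71.1 ft.
Hydraulic radius R = A/P = 381.3/71.1 = 5.363 ft.
V = (1.486/n) R^(2/3) √S = (1.486/0.014) × 5.363^(2/3) × √0.0053 = 23.67 ft/s. Hydraulic depth D_h = A/T = 381.3/67.98 = 5.608 ft.
Froude number Fr = V/√(g·D_h) = 23.67/√(32.2×5.608) = 1.76, which is greater than 1, so the flow is supercritical.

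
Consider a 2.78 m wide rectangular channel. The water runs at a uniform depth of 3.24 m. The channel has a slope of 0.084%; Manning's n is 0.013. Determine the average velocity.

Flow area A = b·y = 2.78 × 3.24 = 9.007 m². Wetted perimeter P = b + 2y = 2.78 + 2×3.24 = 9.26 m.
Hydraulic radius R = A/P = 9.007/9.26 = 0.9727 m.
From Manning's equation, V = (1/n) R^(2/3) S^(1/2) = (1/0.013) × 0.9727^(2/3) × 0.00084^(1/2) = 2.19 m/s.

V = 2.19 m/s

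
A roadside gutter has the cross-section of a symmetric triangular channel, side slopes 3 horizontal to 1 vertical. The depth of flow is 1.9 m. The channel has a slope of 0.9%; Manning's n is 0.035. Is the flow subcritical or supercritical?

For a triangular section with side slope z = 3: A = zy² = 3×1.9² = 10.83 m²; P = 2y√(1+z²) = 2×1.9×3.162 = 12.02 m.
Hydraulic radius R = A/P = 10.83/12.02 = 0.9012 m.
V = (1/n) R^(2/3) √S = (1/0.035) × 0.9012^(2/3) × √0.009 = 2.529 m/s. Hydraulic depth D_h = A/T = 10.83/11.4 = 0.95 m.
Froude number Fr = V/√(g·D_h) = 2.529/√(9.81×0.95) = 0.828, which is less than 1, so the flow is subcritical.

subcritical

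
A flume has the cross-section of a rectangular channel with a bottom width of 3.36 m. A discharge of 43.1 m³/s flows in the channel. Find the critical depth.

y_c = 2.56 m

For a rectangular channel, critical depth y_c = (q²/g)^(1/3) where q = Q/b = 43.1/3.36 = 12.83 m²/s.
So y_c = (12.83²/9.81)^(1/3) = 2.56 m.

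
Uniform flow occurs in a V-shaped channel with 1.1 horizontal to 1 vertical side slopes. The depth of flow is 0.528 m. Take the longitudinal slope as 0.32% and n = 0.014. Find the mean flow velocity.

For a triangular section with side slope z = 1.1: A = zy² = 1.1×0.528² = 0.3067 m²; P = 2y√(1+z²) = 2×0.528×1.487 = 1.57 m.
Hydraulic radius R = A/P = 0.3067/1.57 = 0.1953 m.
From Manning's equation, V = (1/n) R^(2/3) S^(1/2) = (1/0.014) × 0.1953^(2/3) × 0.0032^(1/2) = 1.36 m/s.

V = 1.36 m/s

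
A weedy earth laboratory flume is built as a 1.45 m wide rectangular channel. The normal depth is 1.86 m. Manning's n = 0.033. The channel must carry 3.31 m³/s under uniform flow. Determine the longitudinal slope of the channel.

Flow area A = b·y = 1.45 × 1.86 = 2.697 m². Wetted perimeter P = b + 2y = 1.45 + 2×1.86 = 5.17 m.
Hydraulic radius R = A/P = 2.697/5.17 = 0.5217 m.
From Manning's equation, S = [nQ / (1 A R^(2/3))]² = [0.033 × 3.31 / (1 × 2.697 × 0.5217^(2/3))]² = 0.00391.

S = 0.00391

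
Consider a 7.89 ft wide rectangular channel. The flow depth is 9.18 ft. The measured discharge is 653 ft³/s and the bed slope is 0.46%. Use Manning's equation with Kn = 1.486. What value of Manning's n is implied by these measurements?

Flow area A = b·y = 7.89 × 9.18 = 72.43 ft². Wetted perimeter P = b + 2y = 7.89 + 2×9.18 = 26.25 ft.
Hydraulic radius R = A/P = 72.43/26.25 = 2.759 ft.
Rearranging Manning's equation: n = (1.486/Q) A R^(2/3) S^(1/2) = (1.486/653) × 72.43 × 2.759^(2/3) × √0.0046 = 0.022.

n = 0.022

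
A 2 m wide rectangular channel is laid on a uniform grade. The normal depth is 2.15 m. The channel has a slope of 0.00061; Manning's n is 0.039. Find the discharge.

Flow area A = b·y = 2 × 2.15 = 4.3 m². Wetted perimeter P = b + 2y = 2 + 2×2.15 = 6.3 m.
Hydraulic radius R = A/P = 4.3/6.3 = 0.6825 m.
Manning's equation: Q = (1/n) A R^(2/3) S^(1/2) = (1/0.039) × 4.3 × 0.6825^(2/3) × 0.00061^(1/2) = 2.11 m³/s.

Q = 2.11 m³/s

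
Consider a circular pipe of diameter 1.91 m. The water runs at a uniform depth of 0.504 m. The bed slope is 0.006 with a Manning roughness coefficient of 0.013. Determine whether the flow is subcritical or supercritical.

For a circular section of diameter D = 1.91 m at depth y = 0.504 m, the central angle is θ = 2 arccos(1 − 2y/D) = 2.158 rad. Then A = (D²/8)(θ − sin θ) = 0.6044 m² and P = Dθ/2 = 2.061 m.
Hydraulic radius R = A/P = 0.6044/2.061 = 0.2933 m.
V = (1/n) R^(2/3) √S = (1/0.013) × 0.2933^(2/3) × √0.006 = 2.63 m/s. Hydraulic depth D_h = A/T = 0.6044/1.684 = 0.359 m.
Froude number Fr = V/√(g·D_h) = 2.63/√(9.81×0.359) = 1.4, which is greater than 1, so the flow is supercritical.

supercritical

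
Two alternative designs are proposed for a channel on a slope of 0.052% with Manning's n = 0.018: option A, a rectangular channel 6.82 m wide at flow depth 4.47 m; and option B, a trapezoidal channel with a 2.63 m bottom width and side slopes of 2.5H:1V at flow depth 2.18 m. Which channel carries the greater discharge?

channel A

Channel A: Flow area A = b·y = 6.82 × 4.47 = 30.49 m². Wetted perimeter P = b + 2y = 6.82 + 2×4.47 = 15.76 m. Hydraulic radius R = A/P = 30.49/15.76 = 1.934 m. Q_A = (1/0.018)·30.49·1.934^(2/3)·√0.00052 = 59.96 m³/s.
Channel B: With bottom width b = 2.63 m and side slope z = 2.5: A = (b + zy)y = (2.63 + 2.5×2.18)×2.18 = 17.61 m²; P = b + 2y√(1+z²) = 2.63 + 2×2.18×2.693 = 14.37 m. Hydraulic radius R = A/P = 17.61/14.37 = 1.226 m. Q_B = (1/0.018)·17.61·1.226^(2/3)·√0.00052 = 25.56 m³/s.
Q_A = 59.96 m³/s vs Q_B = 25.56 m³/s, so channel A carries more.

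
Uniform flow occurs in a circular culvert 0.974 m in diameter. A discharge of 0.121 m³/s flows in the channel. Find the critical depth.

At critical depth, Q² T / (g A³) = 1, i.e. A³/T = Q²/g = 0.121²/9.81 = 0.001492.
At y = 0.214 m: A³/T = 0.002213 — high.
At y = 0.193 m: A³/T = 0.001477 — close enough.

y_c = 0.193 m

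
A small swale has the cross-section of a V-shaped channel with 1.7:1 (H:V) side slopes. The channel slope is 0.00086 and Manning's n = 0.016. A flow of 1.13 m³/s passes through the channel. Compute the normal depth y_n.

Manning's equation rearranged: A R^(2/3) = nQ / (1·√S) = 0.016 × 1.13 / (√0.00086) = 0.6165.
At y = 1.01 m: A R^(2/3) = 0.996 — over.
At y = 0.844 m: A R^(2/3) = 0.6171 — close enough.

y_n = 0.844 m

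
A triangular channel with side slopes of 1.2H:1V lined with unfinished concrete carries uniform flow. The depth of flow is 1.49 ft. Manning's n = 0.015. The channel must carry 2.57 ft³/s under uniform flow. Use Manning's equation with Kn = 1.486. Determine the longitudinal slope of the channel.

For a triangular section with side slope z = 1.2: A = zy² = 1.2×1.49² = 2.664 ft²; P = 2y√(1+z²) = 2×1.49×1.562 = 4.655 ft.
Hydraulic radius R = A/P = 2.664/4.655 = 0.5723 ft.
From Manning's equation, S = [nQ / (1.486 A R^(2/3))]² = [0.015 × 2.57 / (1.486 × 2.664 × 0.5723^(2/3))]² = 0.0002.

S = 0.0002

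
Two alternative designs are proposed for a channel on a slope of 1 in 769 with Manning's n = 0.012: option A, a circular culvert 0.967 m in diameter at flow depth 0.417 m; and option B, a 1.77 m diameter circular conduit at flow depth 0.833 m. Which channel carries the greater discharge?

channel B

Channel A: For a circular section of diameter D = 0.967 m at depth y = 0.417 m, the central angle is θ = 2 arccos(1 − 2y/D) = 2.866 rad. Then A = (D²/8)(θ − sin θ) = 0.3031 m² and P = Dθ/2 = 1.386 m. Hydraulic radius R = A/P = 0.3031/1.386 = 0.2188 m. Q_A = (1/0.012)·0.3031·0.2188^(2/3)·√0.0013 = 0.3307 m³/s.
Channel B: For a circular section of diameter D = 1.77 m at depth y = 0.833 m, the central angle is θ = 2 arccos(1 − 2y/D) = 3.024 rad. Then A = (D²/8)(θ − sin θ) = 1.138 m² and P = Dθ/2 = 2.676 m. Hydraulic radius R = A/P = 1.138/2.676 = 0.4253 m. Q_B = (1/0.012)·1.138·0.4253^(2/3)·√0.0013 = 1.935 m³/s.
Q_A = 0.3307 m³/s vs Q_B = 1.935 m³/s, so channel B carries more.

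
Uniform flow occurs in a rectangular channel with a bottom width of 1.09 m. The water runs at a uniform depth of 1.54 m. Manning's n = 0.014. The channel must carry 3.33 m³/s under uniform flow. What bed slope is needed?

S = 0.0026

Flow area A = b·y = 1.09 × 1.54 = 1.679 m². Wetted perimeter P = b + 2y = 1.09 + 2×1.54 = 4.17 m.
Hydraulic radius R = A/P = 1.679/4.17 = 0.4025 m.
From Manning's equation, S = [nQ / (1 A R^(2/3))]² = [0.014 × 3.33 / (1 × 1.679 × 0.4025^(2/3))]² = 0.0026.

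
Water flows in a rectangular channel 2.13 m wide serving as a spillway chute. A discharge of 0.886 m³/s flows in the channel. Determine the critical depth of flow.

For a rectangular channel, critical depth y_c = (q²/g)^(1/3) where q = Q/b = 0.886/2.13 = 0.416 m²/s.
So y_c = (0.416²/9.81)^(1/3) = 0.26 m.

y_c = 0.26 m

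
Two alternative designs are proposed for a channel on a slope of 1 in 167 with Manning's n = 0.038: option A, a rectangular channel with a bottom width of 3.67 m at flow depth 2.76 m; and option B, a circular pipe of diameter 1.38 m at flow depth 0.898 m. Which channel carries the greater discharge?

channel A

Channel A: Flow area A = b·y = 3.67 × 2.76 = 10.13 m². Wetted perimeter P = b + 2y = 3.67 + 2×2.76 = 9.19 m. Hydraulic radius R = A/P = 10.13/9.19 = 1.102 m. Q_A = (1/0.038)·10.13·1.102^(2/3)·√0.005988 = 22.01 m³/s.
Channel B: For a circular section of diameter D = 1.38 m at depth y = 0.898 m, the central angle is θ = 2 arccos(1 − 2y/D) = 3.754 rad. Then A = (D²/8)(θ − sin θ) = 1.03 m² and P = Dθ/2 = 2.59 m. Hydraulic radius R = A/P = 1.03/2.59 = 0.3978 m. Q_B = (1/0.038)·1.03·0.3978^(2/3)·√0.005988 = 1.135 m³/s.
Q_A = 22.01 m³/s vs Q_B = 1.135 m³/s, so channel A carries more.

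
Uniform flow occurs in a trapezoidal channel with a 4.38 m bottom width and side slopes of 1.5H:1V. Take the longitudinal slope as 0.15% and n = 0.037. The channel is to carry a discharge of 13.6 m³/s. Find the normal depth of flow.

Manning's equation rearranged: A R^(2/3) = nQ / (1·√S) = 0.037 × 13.6 / (√0.0015) = 12.99.
Trying y = 2.07 m: A R^(2/3) = 18.53 — high.
Trying y = 1.23 m: A R^(2/3) = 6.971 — low.
Trying y = 1.72 m: A R^(2/3) = 13 — matches.

y_n = 1.72 m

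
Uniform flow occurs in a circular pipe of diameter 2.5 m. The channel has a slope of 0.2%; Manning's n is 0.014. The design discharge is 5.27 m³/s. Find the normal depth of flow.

y_n = 1.19 m

Manning's equation rearranged: A R^(2/3) = nQ / (1·√S) = 0.014 × 5.27 / (√0.002) = 1.65.
Trying y = 1.02 m: A R^(2/3) = 1.254 — too small.
Trying y = 1.19 m: A R^(2/3) = 1.649 — close enough.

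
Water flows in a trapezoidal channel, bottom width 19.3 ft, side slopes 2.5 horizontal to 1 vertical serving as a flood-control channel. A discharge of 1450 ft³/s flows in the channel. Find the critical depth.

At critical depth, Q² T / (g A³) = 1, i.e. A³/T = Q²/g = 1450²/32.2 = 65300.
Trying y = 5.39 ft: A³/T = 119200 — high.
Trying y = 3.39 ft: A³/T = 23030 — low.
Trying y = 4.56 ft: A³/T = 65170 — close enough.

y_c = 4.56 ft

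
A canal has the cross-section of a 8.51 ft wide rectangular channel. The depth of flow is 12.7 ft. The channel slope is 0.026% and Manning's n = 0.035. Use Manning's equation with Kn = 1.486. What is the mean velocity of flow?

Flow area A = b·y = 8.51 × 12.7 = 108.1 ft². Wetted perimeter P = b + 2y = 8.51 + 2×12.7 = 33.91 ft.
Hydraulic radius R = A/P = 108.1/33.91 = 3.187 ft.
From Manning's equation, V = (1.486/n) R^(2/3) S^(1/2) = (1.486/0.035) × 3.187^(2/3) × 0.00026^(1/2) = 1.48 ft/s.

V = 1.48 ft/s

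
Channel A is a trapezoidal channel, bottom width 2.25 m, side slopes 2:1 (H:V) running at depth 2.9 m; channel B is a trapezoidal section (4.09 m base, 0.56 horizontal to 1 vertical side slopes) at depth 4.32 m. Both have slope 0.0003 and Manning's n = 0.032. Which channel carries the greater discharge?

Channel A: With bottom width b = 2.25 m and side slope z = 2: A = (b + zy)y = (2.25 + 2×2.9)×2.9 = 23.35 m²; P = b + 2y√(1+z²) = 2.25 + 2×2.9×2.236 = 15.22 m. Hydraulic radius R = A/P = 23.35/15.22 = 1.534 m. Q_A = (1/0.032)·23.35·1.534^(2/3)·√0.0003 = 16.81 m³/s.
Channel B: With bottom width b = 4.09 m and side slope z = 0.56: A = (b + zy)y = (4.09 + 0.56×4.32)×4.32 = 28.12 m²; P = b + 2y√(1+z²) = 4.09 + 2×4.32×1.146 = 13.99 m. Hydraulic radius R = A/P = 28.12/13.99 = 2.01 m. Q_B = (1/0.032)·28.12·2.01^(2/3)·√0.0003 = 24.24 m³/s.
Q_A = 16.81 m³/s vs Q_B = 24.24 m³/s, so channel B carries more.

channel B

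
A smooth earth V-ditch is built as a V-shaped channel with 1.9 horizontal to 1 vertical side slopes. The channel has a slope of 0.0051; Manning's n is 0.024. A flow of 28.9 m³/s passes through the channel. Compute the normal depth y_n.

Manning's equation rearranged: A R^(2/3) = nQ / (1·√S) = 0.024 × 28.9 / (√0.0051) = 9.712.
At y = 2.68 m: A R^(2/3) = 15.29 — high.
At y = 1.59 m: A R^(2/3) = 3.8 — low.
At y = 2.26 m: A R^(2/3) = 9.704 — ≈ 9.712.

y_n = 2.26 m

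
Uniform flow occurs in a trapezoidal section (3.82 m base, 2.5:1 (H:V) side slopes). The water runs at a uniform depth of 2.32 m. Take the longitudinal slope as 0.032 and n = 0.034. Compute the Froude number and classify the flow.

supercritical

With bottom width b = 3.82 m and side slope z = 2.5: A = (b + zy)y = (3.82 + 2.5×2.32)×2.32 = 22.32 m²; P = b + 2y√(1+z²) = 3.82 + 2×2.32×2.693 = 16.31 m.
Hydraulic radius R = A/P = 22.32/16.31 = 1.368 m.
V = (1/n) R^(2/3) √S = (1/0.034) × 1.368^(2/3) × √0.032 = 6.484 m/s. Hydraulic depth D_h = A/T = 22.32/15.42 = 1.447 m.
Froude number Fr = V/√(g·D_h) = 6.484/√(9.81×1.447) = 1.72, which is greater than 1, so the flow is supercritical.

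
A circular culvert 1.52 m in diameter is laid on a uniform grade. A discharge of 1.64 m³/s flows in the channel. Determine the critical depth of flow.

y_c = 0.652 m

At critical depth, Q² T / (g A³) = 1, i.e. A³/T = Q²/g = 1.64²/9.81 = 0.2742.
Try y = 0.731 m: A³/T = 0.4235 — high.
Try y = 0.652 m: A³/T = 0.2734 — matches.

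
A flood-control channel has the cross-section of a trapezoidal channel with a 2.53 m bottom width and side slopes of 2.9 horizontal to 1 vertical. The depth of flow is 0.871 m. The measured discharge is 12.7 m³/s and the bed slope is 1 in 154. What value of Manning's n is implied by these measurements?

n = 0.019

With bottom width b = 2.53 m and side slope z = 2.9: A = (b + zy)y = (2.53 + 2.9×0.871)×0.871 = 4.404 m²; P = b + 2y√(1+z²) = 2.53 + 2×0.871×3.068 = 7.874 m.
Hydraulic radius R = A/P = 4.404/7.874 = 0.5593 m.
Rearranging Manning's equation: n = (1/Q) A R^(2/3) S^(1/2) = (1/12.7) × 4.404 × 0.5593^(2/3) × √0.006494 = 0.019.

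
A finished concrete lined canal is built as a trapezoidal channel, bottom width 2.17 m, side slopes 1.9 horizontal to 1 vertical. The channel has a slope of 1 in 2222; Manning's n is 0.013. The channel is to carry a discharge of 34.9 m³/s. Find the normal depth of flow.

Manning's equation rearranged: A R^(2/3) = nQ / (1·√S) = 0.013 × 34.9 / (√0.00045) = 21.39.
At y = 1.91 m: A R^(2/3) = 11.57 — short.
At y = 3.01 m: A R^(2/3) = 32.12 — over.
At y = 2.52 m: A R^(2/3) = 21.41 — ≈ 21.39.

y_n = 2.52 m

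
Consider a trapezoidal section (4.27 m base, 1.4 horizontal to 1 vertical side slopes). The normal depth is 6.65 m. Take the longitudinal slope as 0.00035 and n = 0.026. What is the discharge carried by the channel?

Q = 145 m³/s

With bottom width b = 4.27 m and side slope z = 1.4: A = (b + zy)y = (4.27 + 1.4×6.65)×6.65 = 90.31 m²; P = b + 2y√(1+z²) = 4.27 + 2×6.65×1.72 = 27.15 m.
Hydraulic radius R = A/P = 90.31/27.15 = 3.326 m.
Manning's equation: Q = (1/n) A R^(2/3) S^(1/2) = (1/0.026) × 90.31 × 3.326^(2/3) × 0.00035^(1/2) = 145 m³/s.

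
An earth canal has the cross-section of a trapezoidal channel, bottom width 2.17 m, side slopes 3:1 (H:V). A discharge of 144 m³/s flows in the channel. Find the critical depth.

At critical depth, Q² T / (g A³) = 1, i.e. A³/T = Q²/g = 144²/9.81 = 2114.
Try y = 3.68 m: A³/T = 4737 — too large.
Try y = 3.08 m: A³/T = 2102 — matches.

y_c = 3.08 m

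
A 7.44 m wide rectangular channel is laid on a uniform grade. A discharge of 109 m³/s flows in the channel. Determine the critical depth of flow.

For a rectangular channel, critical depth y_c = (q²/g)^(1/3) where q = Q/b = 109/7.44 = 14.65 m²/s.
So y_c = (14.65²/9.81)^(1/3) = 2.8 m.

y_c = 2.8 m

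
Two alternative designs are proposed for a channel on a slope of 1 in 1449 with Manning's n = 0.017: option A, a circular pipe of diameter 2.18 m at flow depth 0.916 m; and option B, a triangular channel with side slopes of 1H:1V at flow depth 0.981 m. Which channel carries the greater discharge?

Channel A: For a circular section of diameter D = 2.18 m at depth y = 0.916 m, the central angle is θ = 2 arccos(1 − 2y/D) = 2.821 rad. Then A = (D²/8)(θ − sin θ) = 1.489 m² and P = Dθ/2 = 3.075 m. Hydraulic radius R = A/P = 1.489/3.075 = 0.4841 m. Q_A = (1/0.017)·1.489·0.4841^(2/3)·√0.0006901 = 1.418 m³/s.
Channel B: For a triangular section with side slope z = 1: A = zy² = 1×0.981² = 0.9624 m²; P = 2y√(1+z²) = 2×0.981×1.414 = 2.775 m. Hydraulic radius R = A/P = 0.9624/2.775 = 0.3468 m. Q_B = (1/0.017)·0.9624·0.3468^(2/3)·√0.0006901 = 0.7341 m³/s.
Q_A = 1.418 m³/s vs Q_B = 0.7341 m³/s, so channel A carries more.

channel A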